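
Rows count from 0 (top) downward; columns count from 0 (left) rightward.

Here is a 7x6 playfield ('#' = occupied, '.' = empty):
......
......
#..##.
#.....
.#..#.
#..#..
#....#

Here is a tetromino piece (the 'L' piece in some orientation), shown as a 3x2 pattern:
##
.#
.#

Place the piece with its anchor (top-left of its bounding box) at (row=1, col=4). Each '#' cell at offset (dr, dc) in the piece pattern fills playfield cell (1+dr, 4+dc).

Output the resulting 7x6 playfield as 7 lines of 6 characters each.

Fill (1+0,4+0) = (1,4)
Fill (1+0,4+1) = (1,5)
Fill (1+1,4+1) = (2,5)
Fill (1+2,4+1) = (3,5)

Answer: ......
....##
#..###
#....#
.#..#.
#..#..
#....#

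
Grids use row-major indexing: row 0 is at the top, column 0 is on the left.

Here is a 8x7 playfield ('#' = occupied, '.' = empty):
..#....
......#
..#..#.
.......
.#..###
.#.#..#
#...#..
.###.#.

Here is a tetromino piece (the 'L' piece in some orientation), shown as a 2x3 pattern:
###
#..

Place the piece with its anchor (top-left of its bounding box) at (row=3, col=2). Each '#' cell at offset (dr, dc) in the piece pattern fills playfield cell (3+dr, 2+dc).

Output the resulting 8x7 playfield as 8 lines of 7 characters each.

Fill (3+0,2+0) = (3,2)
Fill (3+0,2+1) = (3,3)
Fill (3+0,2+2) = (3,4)
Fill (3+1,2+0) = (4,2)

Answer: ..#....
......#
..#..#.
..###..
.##.###
.#.#..#
#...#..
.###.#.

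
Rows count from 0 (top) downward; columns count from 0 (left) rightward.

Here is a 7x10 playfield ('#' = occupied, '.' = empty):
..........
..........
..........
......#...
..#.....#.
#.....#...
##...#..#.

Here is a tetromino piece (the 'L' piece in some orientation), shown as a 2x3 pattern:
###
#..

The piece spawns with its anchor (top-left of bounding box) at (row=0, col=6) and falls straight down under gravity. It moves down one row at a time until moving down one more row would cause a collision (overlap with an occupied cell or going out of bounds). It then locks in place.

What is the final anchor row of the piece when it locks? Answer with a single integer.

Answer: 1

Derivation:
Spawn at (row=0, col=6). Try each row:
  row 0: fits
  row 1: fits
  row 2: blocked -> lock at row 1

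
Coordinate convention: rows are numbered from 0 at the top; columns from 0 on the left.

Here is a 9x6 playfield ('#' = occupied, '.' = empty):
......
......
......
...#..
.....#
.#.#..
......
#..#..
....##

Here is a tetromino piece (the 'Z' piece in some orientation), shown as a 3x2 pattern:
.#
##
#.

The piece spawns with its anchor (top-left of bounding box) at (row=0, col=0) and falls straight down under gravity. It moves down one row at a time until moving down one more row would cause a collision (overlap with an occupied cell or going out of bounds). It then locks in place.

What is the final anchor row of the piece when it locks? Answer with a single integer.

Answer: 3

Derivation:
Spawn at (row=0, col=0). Try each row:
  row 0: fits
  row 1: fits
  row 2: fits
  row 3: fits
  row 4: blocked -> lock at row 3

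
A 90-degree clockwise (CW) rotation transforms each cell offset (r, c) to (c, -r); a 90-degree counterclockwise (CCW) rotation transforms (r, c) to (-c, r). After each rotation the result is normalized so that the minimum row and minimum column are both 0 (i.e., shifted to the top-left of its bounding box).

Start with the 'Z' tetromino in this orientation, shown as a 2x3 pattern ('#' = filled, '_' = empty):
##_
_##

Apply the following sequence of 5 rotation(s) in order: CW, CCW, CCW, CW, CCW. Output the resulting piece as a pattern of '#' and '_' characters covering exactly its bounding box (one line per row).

Start:
##_
_##
After rotation 1 (CW):
_#
##
#_
After rotation 2 (CCW):
##_
_##
After rotation 3 (CCW):
_#
##
#_
After rotation 4 (CW):
##_
_##
After rotation 5 (CCW):
_#
##
#_

Answer: _#
##
#_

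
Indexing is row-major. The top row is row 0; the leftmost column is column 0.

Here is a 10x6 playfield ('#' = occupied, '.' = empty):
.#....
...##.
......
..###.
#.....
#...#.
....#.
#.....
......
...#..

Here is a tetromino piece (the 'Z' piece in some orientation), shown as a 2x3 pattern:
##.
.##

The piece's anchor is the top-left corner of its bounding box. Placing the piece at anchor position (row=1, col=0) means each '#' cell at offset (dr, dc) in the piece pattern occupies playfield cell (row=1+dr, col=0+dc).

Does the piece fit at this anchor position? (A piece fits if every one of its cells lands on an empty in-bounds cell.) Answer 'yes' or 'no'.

Answer: yes

Derivation:
Check each piece cell at anchor (1, 0):
  offset (0,0) -> (1,0): empty -> OK
  offset (0,1) -> (1,1): empty -> OK
  offset (1,1) -> (2,1): empty -> OK
  offset (1,2) -> (2,2): empty -> OK
All cells valid: yes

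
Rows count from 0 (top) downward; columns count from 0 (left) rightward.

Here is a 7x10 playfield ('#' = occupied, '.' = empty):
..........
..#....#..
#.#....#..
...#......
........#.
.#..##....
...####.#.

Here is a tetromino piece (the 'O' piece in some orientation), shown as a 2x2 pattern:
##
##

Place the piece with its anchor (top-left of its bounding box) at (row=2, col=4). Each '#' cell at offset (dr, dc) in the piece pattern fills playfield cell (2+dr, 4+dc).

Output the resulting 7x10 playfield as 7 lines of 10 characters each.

Answer: ..........
..#....#..
#.#.##.#..
...###....
........#.
.#..##....
...####.#.

Derivation:
Fill (2+0,4+0) = (2,4)
Fill (2+0,4+1) = (2,5)
Fill (2+1,4+0) = (3,4)
Fill (2+1,4+1) = (3,5)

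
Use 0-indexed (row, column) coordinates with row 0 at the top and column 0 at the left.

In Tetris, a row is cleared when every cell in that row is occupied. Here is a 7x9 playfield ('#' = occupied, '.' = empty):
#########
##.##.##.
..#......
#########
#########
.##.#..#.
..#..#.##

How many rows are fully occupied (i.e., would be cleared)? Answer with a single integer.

Check each row:
  row 0: 0 empty cells -> FULL (clear)
  row 1: 3 empty cells -> not full
  row 2: 8 empty cells -> not full
  row 3: 0 empty cells -> FULL (clear)
  row 4: 0 empty cells -> FULL (clear)
  row 5: 5 empty cells -> not full
  row 6: 5 empty cells -> not full
Total rows cleared: 3

Answer: 3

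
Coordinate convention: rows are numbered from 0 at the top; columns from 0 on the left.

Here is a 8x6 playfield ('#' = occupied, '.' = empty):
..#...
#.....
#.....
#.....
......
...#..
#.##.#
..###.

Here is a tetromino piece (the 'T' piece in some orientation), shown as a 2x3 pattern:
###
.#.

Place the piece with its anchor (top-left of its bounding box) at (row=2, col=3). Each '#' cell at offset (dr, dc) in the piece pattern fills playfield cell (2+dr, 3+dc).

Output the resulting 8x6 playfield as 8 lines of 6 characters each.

Fill (2+0,3+0) = (2,3)
Fill (2+0,3+1) = (2,4)
Fill (2+0,3+2) = (2,5)
Fill (2+1,3+1) = (3,4)

Answer: ..#...
#.....
#..###
#...#.
......
...#..
#.##.#
..###.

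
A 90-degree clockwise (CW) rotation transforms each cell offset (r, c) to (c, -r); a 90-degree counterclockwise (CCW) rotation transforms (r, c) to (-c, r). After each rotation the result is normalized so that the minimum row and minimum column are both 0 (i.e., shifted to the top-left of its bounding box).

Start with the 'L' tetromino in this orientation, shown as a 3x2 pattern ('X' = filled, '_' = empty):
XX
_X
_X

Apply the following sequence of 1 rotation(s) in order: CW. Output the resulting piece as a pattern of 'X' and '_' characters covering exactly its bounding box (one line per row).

Start:
XX
_X
_X
After rotation 1 (CW):
__X
XXX

Answer: __X
XXX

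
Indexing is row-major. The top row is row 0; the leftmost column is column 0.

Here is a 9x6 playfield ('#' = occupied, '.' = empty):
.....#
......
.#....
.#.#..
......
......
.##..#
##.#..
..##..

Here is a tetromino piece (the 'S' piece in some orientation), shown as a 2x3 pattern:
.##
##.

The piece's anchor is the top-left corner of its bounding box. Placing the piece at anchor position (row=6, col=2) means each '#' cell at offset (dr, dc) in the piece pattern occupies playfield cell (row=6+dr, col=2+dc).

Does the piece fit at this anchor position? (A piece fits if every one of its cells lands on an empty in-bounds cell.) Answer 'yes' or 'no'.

Check each piece cell at anchor (6, 2):
  offset (0,1) -> (6,3): empty -> OK
  offset (0,2) -> (6,4): empty -> OK
  offset (1,0) -> (7,2): empty -> OK
  offset (1,1) -> (7,3): occupied ('#') -> FAIL
All cells valid: no

Answer: no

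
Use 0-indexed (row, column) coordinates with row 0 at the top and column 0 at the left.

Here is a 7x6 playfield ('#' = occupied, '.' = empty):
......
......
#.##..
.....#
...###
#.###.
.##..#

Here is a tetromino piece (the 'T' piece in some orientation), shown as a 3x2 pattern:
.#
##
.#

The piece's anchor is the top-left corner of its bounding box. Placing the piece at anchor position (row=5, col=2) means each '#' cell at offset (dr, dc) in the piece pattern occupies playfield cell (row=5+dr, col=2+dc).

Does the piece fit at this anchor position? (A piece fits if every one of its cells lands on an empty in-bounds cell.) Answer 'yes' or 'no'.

Answer: no

Derivation:
Check each piece cell at anchor (5, 2):
  offset (0,1) -> (5,3): occupied ('#') -> FAIL
  offset (1,0) -> (6,2): occupied ('#') -> FAIL
  offset (1,1) -> (6,3): empty -> OK
  offset (2,1) -> (7,3): out of bounds -> FAIL
All cells valid: no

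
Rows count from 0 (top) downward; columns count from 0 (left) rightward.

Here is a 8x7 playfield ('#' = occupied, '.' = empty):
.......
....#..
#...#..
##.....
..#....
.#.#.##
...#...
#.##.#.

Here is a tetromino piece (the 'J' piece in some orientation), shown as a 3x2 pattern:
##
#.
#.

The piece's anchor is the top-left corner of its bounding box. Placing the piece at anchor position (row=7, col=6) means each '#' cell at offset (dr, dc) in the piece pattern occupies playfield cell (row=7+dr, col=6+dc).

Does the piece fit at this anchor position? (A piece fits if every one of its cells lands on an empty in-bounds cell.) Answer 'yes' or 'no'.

Check each piece cell at anchor (7, 6):
  offset (0,0) -> (7,6): empty -> OK
  offset (0,1) -> (7,7): out of bounds -> FAIL
  offset (1,0) -> (8,6): out of bounds -> FAIL
  offset (2,0) -> (9,6): out of bounds -> FAIL
All cells valid: no

Answer: no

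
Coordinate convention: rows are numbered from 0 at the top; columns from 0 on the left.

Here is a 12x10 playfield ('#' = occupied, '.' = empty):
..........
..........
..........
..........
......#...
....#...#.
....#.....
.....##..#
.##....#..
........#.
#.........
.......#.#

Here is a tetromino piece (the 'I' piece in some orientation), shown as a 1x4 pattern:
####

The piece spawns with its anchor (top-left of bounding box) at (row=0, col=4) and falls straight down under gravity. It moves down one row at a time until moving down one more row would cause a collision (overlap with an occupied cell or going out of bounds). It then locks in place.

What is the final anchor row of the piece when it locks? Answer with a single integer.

Spawn at (row=0, col=4). Try each row:
  row 0: fits
  row 1: fits
  row 2: fits
  row 3: fits
  row 4: blocked -> lock at row 3

Answer: 3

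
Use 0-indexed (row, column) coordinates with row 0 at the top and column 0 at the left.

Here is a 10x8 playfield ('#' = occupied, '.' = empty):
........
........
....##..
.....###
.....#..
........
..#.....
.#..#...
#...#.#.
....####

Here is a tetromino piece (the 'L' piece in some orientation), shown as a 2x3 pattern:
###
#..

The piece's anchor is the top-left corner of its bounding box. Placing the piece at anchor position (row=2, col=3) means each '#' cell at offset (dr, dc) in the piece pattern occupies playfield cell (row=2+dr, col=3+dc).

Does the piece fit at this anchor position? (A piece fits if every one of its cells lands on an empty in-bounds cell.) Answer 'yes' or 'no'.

Check each piece cell at anchor (2, 3):
  offset (0,0) -> (2,3): empty -> OK
  offset (0,1) -> (2,4): occupied ('#') -> FAIL
  offset (0,2) -> (2,5): occupied ('#') -> FAIL
  offset (1,0) -> (3,3): empty -> OK
All cells valid: no

Answer: no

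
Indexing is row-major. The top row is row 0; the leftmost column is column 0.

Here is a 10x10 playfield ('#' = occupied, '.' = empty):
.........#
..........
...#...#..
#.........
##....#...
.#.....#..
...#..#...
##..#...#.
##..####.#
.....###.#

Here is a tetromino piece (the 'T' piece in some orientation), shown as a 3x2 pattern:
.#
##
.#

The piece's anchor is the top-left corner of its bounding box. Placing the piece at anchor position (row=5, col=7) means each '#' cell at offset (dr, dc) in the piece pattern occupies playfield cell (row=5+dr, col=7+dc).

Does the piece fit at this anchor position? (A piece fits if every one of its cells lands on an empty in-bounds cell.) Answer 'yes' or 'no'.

Answer: no

Derivation:
Check each piece cell at anchor (5, 7):
  offset (0,1) -> (5,8): empty -> OK
  offset (1,0) -> (6,7): empty -> OK
  offset (1,1) -> (6,8): empty -> OK
  offset (2,1) -> (7,8): occupied ('#') -> FAIL
All cells valid: no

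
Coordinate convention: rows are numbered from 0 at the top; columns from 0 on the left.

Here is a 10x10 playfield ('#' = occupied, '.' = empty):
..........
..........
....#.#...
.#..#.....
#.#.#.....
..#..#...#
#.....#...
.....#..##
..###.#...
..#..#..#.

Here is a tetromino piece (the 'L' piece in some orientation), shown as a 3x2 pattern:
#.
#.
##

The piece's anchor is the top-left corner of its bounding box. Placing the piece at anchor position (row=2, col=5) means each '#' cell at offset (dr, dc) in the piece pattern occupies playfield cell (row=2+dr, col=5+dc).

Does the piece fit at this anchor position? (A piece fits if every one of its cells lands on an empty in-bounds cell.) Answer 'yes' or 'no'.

Check each piece cell at anchor (2, 5):
  offset (0,0) -> (2,5): empty -> OK
  offset (1,0) -> (3,5): empty -> OK
  offset (2,0) -> (4,5): empty -> OK
  offset (2,1) -> (4,6): empty -> OK
All cells valid: yes

Answer: yes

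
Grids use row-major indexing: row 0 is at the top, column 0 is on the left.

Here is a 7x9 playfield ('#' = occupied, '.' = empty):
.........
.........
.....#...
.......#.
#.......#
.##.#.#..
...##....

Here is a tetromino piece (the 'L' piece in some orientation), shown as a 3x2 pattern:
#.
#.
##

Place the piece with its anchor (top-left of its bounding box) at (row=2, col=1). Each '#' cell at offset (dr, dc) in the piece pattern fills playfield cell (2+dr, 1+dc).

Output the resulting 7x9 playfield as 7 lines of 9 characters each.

Answer: .........
.........
.#...#...
.#.....#.
###.....#
.##.#.#..
...##....

Derivation:
Fill (2+0,1+0) = (2,1)
Fill (2+1,1+0) = (3,1)
Fill (2+2,1+0) = (4,1)
Fill (2+2,1+1) = (4,2)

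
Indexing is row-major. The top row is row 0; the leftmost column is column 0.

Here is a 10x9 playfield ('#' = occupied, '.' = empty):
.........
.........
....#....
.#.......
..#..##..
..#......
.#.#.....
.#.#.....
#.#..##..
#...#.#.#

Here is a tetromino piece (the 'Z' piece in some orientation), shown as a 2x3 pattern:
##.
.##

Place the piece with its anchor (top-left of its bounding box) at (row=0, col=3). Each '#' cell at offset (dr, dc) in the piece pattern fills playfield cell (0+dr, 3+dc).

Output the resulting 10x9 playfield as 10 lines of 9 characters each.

Fill (0+0,3+0) = (0,3)
Fill (0+0,3+1) = (0,4)
Fill (0+1,3+1) = (1,4)
Fill (0+1,3+2) = (1,5)

Answer: ...##....
....##...
....#....
.#.......
..#..##..
..#......
.#.#.....
.#.#.....
#.#..##..
#...#.#.#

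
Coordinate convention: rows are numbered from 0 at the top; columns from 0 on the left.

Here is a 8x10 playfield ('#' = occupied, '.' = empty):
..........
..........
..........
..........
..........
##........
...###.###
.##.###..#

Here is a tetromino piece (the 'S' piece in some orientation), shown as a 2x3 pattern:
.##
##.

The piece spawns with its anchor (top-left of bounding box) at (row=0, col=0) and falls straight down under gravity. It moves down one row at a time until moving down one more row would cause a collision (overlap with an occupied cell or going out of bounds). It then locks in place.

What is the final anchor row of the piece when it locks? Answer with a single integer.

Answer: 3

Derivation:
Spawn at (row=0, col=0). Try each row:
  row 0: fits
  row 1: fits
  row 2: fits
  row 3: fits
  row 4: blocked -> lock at row 3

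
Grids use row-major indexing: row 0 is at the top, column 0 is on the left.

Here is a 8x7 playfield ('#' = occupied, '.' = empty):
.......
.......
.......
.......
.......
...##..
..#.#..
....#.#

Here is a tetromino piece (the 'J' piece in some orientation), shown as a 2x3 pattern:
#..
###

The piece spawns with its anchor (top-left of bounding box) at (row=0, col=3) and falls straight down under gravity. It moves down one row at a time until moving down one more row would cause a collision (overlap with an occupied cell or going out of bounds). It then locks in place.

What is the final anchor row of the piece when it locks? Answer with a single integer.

Spawn at (row=0, col=3). Try each row:
  row 0: fits
  row 1: fits
  row 2: fits
  row 3: fits
  row 4: blocked -> lock at row 3

Answer: 3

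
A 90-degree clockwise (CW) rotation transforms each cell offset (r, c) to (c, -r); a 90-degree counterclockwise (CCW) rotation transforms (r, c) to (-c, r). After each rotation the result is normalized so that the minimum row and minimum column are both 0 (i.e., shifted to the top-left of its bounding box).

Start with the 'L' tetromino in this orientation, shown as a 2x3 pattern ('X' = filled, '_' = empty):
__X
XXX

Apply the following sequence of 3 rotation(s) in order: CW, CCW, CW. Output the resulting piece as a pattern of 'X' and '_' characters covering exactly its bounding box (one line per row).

Answer: X_
X_
XX

Derivation:
Start:
__X
XXX
After rotation 1 (CW):
X_
X_
XX
After rotation 2 (CCW):
__X
XXX
After rotation 3 (CW):
X_
X_
XX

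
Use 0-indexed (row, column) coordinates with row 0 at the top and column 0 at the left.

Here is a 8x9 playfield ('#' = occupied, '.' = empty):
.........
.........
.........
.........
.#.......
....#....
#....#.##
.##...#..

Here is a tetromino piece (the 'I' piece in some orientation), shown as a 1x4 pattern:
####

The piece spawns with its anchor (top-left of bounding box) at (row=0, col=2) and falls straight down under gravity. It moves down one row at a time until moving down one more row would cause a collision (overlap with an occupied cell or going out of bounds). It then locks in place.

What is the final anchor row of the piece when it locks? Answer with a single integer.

Spawn at (row=0, col=2). Try each row:
  row 0: fits
  row 1: fits
  row 2: fits
  row 3: fits
  row 4: fits
  row 5: blocked -> lock at row 4

Answer: 4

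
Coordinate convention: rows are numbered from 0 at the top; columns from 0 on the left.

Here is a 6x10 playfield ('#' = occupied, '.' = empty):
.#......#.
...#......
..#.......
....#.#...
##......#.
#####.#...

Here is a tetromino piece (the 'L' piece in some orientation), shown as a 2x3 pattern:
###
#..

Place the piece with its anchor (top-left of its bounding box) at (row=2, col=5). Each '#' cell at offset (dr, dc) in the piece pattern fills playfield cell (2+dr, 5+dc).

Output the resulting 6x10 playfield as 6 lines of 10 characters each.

Answer: .#......#.
...#......
..#..###..
....###...
##......#.
#####.#...

Derivation:
Fill (2+0,5+0) = (2,5)
Fill (2+0,5+1) = (2,6)
Fill (2+0,5+2) = (2,7)
Fill (2+1,5+0) = (3,5)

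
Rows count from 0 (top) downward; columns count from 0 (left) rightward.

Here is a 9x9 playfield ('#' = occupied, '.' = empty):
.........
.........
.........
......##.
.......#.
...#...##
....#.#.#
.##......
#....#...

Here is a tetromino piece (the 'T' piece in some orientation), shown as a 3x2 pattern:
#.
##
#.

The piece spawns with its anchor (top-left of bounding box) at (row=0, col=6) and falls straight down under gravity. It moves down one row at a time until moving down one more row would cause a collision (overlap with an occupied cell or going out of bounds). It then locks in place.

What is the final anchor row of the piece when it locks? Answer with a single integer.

Answer: 0

Derivation:
Spawn at (row=0, col=6). Try each row:
  row 0: fits
  row 1: blocked -> lock at row 0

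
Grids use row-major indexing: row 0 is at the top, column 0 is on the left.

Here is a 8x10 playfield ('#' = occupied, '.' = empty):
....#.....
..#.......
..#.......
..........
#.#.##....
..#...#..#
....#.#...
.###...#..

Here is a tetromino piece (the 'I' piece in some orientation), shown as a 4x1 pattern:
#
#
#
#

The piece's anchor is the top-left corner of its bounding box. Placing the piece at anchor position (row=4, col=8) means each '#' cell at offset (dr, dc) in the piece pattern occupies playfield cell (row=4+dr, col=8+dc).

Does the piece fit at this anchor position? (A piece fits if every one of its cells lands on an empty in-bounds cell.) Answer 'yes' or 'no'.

Answer: yes

Derivation:
Check each piece cell at anchor (4, 8):
  offset (0,0) -> (4,8): empty -> OK
  offset (1,0) -> (5,8): empty -> OK
  offset (2,0) -> (6,8): empty -> OK
  offset (3,0) -> (7,8): empty -> OK
All cells valid: yes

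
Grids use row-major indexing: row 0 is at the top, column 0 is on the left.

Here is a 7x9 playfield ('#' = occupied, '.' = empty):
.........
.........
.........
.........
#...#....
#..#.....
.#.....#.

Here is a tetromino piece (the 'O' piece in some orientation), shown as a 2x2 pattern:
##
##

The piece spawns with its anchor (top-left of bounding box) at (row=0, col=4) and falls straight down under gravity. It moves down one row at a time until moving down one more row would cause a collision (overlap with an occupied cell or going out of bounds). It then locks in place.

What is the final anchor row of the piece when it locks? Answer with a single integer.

Spawn at (row=0, col=4). Try each row:
  row 0: fits
  row 1: fits
  row 2: fits
  row 3: blocked -> lock at row 2

Answer: 2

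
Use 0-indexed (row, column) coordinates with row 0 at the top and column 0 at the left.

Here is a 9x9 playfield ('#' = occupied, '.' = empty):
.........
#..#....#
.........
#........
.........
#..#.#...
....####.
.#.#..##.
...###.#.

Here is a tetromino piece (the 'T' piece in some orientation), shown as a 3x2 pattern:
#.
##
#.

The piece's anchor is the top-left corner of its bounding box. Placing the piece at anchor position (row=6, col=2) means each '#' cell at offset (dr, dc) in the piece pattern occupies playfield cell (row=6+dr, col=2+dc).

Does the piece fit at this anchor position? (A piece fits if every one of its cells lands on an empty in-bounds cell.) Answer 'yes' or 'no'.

Answer: no

Derivation:
Check each piece cell at anchor (6, 2):
  offset (0,0) -> (6,2): empty -> OK
  offset (1,0) -> (7,2): empty -> OK
  offset (1,1) -> (7,3): occupied ('#') -> FAIL
  offset (2,0) -> (8,2): empty -> OK
All cells valid: no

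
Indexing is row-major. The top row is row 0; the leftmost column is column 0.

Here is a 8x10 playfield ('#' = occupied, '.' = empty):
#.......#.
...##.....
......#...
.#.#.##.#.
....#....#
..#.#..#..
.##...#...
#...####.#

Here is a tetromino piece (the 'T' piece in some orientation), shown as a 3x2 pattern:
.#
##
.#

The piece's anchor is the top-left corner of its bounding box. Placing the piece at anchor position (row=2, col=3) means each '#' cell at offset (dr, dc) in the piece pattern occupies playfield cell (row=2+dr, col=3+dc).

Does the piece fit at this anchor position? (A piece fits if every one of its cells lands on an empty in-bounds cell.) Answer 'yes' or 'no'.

Check each piece cell at anchor (2, 3):
  offset (0,1) -> (2,4): empty -> OK
  offset (1,0) -> (3,3): occupied ('#') -> FAIL
  offset (1,1) -> (3,4): empty -> OK
  offset (2,1) -> (4,4): occupied ('#') -> FAIL
All cells valid: no

Answer: no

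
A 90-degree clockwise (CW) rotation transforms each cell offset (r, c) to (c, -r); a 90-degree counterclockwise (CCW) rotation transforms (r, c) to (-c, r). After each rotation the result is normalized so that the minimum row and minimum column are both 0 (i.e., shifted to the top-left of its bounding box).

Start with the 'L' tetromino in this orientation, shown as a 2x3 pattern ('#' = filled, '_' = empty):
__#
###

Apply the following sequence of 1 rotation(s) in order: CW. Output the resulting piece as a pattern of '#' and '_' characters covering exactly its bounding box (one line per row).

Start:
__#
###
After rotation 1 (CW):
#_
#_
##

Answer: #_
#_
##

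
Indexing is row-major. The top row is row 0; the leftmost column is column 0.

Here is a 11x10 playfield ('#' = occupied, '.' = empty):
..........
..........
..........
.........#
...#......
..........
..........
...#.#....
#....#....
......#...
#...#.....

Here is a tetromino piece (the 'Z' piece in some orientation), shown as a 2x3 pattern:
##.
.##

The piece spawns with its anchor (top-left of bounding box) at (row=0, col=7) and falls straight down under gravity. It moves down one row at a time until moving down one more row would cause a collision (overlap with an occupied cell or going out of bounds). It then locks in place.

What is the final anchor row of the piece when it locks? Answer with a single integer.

Answer: 1

Derivation:
Spawn at (row=0, col=7). Try each row:
  row 0: fits
  row 1: fits
  row 2: blocked -> lock at row 1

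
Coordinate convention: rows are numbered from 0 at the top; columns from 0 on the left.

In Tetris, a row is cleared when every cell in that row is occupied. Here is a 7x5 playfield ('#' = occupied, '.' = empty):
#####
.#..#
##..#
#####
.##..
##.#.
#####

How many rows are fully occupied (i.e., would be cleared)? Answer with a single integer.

Check each row:
  row 0: 0 empty cells -> FULL (clear)
  row 1: 3 empty cells -> not full
  row 2: 2 empty cells -> not full
  row 3: 0 empty cells -> FULL (clear)
  row 4: 3 empty cells -> not full
  row 5: 2 empty cells -> not full
  row 6: 0 empty cells -> FULL (clear)
Total rows cleared: 3

Answer: 3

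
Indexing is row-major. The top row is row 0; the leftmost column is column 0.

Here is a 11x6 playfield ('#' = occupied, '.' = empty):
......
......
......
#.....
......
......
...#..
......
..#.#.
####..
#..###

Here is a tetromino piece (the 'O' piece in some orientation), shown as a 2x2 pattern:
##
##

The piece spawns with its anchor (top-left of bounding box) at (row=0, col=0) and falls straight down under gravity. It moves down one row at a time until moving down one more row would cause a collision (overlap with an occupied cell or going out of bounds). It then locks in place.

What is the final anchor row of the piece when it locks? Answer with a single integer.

Spawn at (row=0, col=0). Try each row:
  row 0: fits
  row 1: fits
  row 2: blocked -> lock at row 1

Answer: 1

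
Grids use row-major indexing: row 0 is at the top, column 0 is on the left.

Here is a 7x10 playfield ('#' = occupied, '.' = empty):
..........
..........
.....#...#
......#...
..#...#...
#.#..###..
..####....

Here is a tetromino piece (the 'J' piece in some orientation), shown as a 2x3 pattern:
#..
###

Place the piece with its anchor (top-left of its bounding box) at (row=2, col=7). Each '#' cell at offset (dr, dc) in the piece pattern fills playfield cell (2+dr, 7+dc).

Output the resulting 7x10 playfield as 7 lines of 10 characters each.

Fill (2+0,7+0) = (2,7)
Fill (2+1,7+0) = (3,7)
Fill (2+1,7+1) = (3,8)
Fill (2+1,7+2) = (3,9)

Answer: ..........
..........
.....#.#.#
......####
..#...#...
#.#..###..
..####....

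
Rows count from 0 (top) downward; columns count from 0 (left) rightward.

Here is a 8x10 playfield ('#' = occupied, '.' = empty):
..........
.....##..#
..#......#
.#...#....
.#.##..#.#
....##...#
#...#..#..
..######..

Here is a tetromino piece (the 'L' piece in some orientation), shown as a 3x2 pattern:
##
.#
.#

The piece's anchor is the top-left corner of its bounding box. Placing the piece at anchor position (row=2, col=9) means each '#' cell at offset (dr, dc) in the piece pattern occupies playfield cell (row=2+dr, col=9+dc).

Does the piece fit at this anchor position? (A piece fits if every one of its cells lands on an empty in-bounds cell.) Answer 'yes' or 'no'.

Check each piece cell at anchor (2, 9):
  offset (0,0) -> (2,9): occupied ('#') -> FAIL
  offset (0,1) -> (2,10): out of bounds -> FAIL
  offset (1,1) -> (3,10): out of bounds -> FAIL
  offset (2,1) -> (4,10): out of bounds -> FAIL
All cells valid: no

Answer: no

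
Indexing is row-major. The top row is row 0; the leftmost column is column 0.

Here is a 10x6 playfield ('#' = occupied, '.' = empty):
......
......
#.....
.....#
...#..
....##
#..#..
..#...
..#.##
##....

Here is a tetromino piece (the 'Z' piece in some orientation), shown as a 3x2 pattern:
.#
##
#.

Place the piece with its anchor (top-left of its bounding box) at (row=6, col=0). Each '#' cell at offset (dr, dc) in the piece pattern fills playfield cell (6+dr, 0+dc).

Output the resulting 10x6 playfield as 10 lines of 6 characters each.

Answer: ......
......
#.....
.....#
...#..
....##
##.#..
###...
#.#.##
##....

Derivation:
Fill (6+0,0+1) = (6,1)
Fill (6+1,0+0) = (7,0)
Fill (6+1,0+1) = (7,1)
Fill (6+2,0+0) = (8,0)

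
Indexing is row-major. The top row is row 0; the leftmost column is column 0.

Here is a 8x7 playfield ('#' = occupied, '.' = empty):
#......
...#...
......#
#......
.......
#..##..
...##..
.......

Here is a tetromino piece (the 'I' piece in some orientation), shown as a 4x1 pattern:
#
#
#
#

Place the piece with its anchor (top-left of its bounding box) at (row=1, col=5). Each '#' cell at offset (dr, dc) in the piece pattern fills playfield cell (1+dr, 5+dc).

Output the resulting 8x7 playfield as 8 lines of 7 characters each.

Fill (1+0,5+0) = (1,5)
Fill (1+1,5+0) = (2,5)
Fill (1+2,5+0) = (3,5)
Fill (1+3,5+0) = (4,5)

Answer: #......
...#.#.
.....##
#....#.
.....#.
#..##..
...##..
.......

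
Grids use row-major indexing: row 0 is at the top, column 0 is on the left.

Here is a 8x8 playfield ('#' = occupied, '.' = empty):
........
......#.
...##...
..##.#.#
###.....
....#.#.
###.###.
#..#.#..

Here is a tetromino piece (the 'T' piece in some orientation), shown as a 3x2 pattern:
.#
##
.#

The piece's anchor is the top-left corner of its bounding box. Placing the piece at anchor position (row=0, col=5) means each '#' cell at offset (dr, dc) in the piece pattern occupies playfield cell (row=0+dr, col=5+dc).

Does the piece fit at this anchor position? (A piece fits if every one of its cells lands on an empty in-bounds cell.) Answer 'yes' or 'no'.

Answer: no

Derivation:
Check each piece cell at anchor (0, 5):
  offset (0,1) -> (0,6): empty -> OK
  offset (1,0) -> (1,5): empty -> OK
  offset (1,1) -> (1,6): occupied ('#') -> FAIL
  offset (2,1) -> (2,6): empty -> OK
All cells valid: no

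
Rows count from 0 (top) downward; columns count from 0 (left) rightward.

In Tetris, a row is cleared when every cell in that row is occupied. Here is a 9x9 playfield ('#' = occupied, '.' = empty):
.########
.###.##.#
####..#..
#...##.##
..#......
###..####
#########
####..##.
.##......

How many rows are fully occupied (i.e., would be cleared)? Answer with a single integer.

Answer: 1

Derivation:
Check each row:
  row 0: 1 empty cell -> not full
  row 1: 3 empty cells -> not full
  row 2: 4 empty cells -> not full
  row 3: 4 empty cells -> not full
  row 4: 8 empty cells -> not full
  row 5: 2 empty cells -> not full
  row 6: 0 empty cells -> FULL (clear)
  row 7: 3 empty cells -> not full
  row 8: 7 empty cells -> not full
Total rows cleared: 1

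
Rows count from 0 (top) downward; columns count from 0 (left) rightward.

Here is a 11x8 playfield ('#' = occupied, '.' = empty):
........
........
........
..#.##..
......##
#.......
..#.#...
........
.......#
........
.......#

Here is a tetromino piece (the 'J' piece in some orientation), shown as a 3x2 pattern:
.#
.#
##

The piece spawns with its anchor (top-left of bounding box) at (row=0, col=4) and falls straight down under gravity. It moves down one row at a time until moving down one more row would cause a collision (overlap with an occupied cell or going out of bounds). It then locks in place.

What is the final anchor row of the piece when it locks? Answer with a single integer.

Spawn at (row=0, col=4). Try each row:
  row 0: fits
  row 1: blocked -> lock at row 0

Answer: 0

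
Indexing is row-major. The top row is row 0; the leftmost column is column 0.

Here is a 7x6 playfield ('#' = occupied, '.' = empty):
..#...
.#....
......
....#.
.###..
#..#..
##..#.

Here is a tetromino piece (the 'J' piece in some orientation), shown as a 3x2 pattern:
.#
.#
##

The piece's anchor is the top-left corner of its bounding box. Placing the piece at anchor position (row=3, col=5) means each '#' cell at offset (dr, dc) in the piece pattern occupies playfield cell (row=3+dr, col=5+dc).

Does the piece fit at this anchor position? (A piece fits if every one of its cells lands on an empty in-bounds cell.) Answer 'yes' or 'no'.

Answer: no

Derivation:
Check each piece cell at anchor (3, 5):
  offset (0,1) -> (3,6): out of bounds -> FAIL
  offset (1,1) -> (4,6): out of bounds -> FAIL
  offset (2,0) -> (5,5): empty -> OK
  offset (2,1) -> (5,6): out of bounds -> FAIL
All cells valid: no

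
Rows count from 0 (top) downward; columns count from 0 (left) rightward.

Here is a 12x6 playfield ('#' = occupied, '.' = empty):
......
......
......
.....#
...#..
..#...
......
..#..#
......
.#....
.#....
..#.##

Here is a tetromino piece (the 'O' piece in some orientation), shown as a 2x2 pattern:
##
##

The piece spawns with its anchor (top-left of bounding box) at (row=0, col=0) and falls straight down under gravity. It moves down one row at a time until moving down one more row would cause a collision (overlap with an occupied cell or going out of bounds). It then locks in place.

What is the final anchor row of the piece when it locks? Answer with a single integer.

Answer: 7

Derivation:
Spawn at (row=0, col=0). Try each row:
  row 0: fits
  row 1: fits
  row 2: fits
  row 3: fits
  row 4: fits
  row 5: fits
  row 6: fits
  row 7: fits
  row 8: blocked -> lock at row 7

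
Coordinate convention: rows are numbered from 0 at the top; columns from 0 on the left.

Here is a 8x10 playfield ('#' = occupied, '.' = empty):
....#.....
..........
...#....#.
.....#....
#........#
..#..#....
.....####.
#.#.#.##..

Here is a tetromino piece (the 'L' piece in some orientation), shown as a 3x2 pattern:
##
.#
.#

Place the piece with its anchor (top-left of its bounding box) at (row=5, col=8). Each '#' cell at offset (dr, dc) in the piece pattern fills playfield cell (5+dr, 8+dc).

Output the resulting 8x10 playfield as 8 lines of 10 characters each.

Answer: ....#.....
..........
...#....#.
.....#....
#........#
..#..#..##
.....#####
#.#.#.##.#

Derivation:
Fill (5+0,8+0) = (5,8)
Fill (5+0,8+1) = (5,9)
Fill (5+1,8+1) = (6,9)
Fill (5+2,8+1) = (7,9)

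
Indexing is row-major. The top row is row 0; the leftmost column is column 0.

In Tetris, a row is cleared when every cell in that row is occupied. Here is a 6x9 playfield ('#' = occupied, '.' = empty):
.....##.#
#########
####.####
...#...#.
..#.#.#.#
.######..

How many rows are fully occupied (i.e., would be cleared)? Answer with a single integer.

Answer: 1

Derivation:
Check each row:
  row 0: 6 empty cells -> not full
  row 1: 0 empty cells -> FULL (clear)
  row 2: 1 empty cell -> not full
  row 3: 7 empty cells -> not full
  row 4: 5 empty cells -> not full
  row 5: 3 empty cells -> not full
Total rows cleared: 1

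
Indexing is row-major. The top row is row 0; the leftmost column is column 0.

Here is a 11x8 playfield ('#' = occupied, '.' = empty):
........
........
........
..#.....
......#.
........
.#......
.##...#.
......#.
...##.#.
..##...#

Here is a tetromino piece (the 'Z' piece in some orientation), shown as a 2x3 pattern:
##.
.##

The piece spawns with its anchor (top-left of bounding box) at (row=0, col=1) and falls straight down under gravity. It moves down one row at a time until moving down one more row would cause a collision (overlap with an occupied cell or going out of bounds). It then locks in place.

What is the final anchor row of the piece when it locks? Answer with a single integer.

Spawn at (row=0, col=1). Try each row:
  row 0: fits
  row 1: fits
  row 2: blocked -> lock at row 1

Answer: 1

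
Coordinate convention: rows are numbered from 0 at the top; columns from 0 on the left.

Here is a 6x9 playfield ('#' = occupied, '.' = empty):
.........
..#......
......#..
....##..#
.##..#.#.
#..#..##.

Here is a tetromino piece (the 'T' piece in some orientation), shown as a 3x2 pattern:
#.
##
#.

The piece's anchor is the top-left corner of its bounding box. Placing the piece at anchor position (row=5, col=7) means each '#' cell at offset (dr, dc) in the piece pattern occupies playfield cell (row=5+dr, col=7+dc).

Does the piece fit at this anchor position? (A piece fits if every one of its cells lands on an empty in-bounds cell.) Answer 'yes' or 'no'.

Check each piece cell at anchor (5, 7):
  offset (0,0) -> (5,7): occupied ('#') -> FAIL
  offset (1,0) -> (6,7): out of bounds -> FAIL
  offset (1,1) -> (6,8): out of bounds -> FAIL
  offset (2,0) -> (7,7): out of bounds -> FAIL
All cells valid: no

Answer: no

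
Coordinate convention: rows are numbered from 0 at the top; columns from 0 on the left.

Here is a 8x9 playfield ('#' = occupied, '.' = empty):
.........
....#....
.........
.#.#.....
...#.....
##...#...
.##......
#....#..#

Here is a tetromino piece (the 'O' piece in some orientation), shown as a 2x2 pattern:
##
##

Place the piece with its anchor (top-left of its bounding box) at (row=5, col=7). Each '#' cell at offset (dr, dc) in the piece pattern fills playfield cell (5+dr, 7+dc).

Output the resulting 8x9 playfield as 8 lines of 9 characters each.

Fill (5+0,7+0) = (5,7)
Fill (5+0,7+1) = (5,8)
Fill (5+1,7+0) = (6,7)
Fill (5+1,7+1) = (6,8)

Answer: .........
....#....
.........
.#.#.....
...#.....
##...#.##
.##....##
#....#..#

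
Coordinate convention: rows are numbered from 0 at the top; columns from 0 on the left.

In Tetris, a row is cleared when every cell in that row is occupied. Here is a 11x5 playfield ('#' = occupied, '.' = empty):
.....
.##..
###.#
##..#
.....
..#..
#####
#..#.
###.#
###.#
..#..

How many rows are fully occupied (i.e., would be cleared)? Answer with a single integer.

Answer: 1

Derivation:
Check each row:
  row 0: 5 empty cells -> not full
  row 1: 3 empty cells -> not full
  row 2: 1 empty cell -> not full
  row 3: 2 empty cells -> not full
  row 4: 5 empty cells -> not full
  row 5: 4 empty cells -> not full
  row 6: 0 empty cells -> FULL (clear)
  row 7: 3 empty cells -> not full
  row 8: 1 empty cell -> not full
  row 9: 1 empty cell -> not full
  row 10: 4 empty cells -> not full
Total rows cleared: 1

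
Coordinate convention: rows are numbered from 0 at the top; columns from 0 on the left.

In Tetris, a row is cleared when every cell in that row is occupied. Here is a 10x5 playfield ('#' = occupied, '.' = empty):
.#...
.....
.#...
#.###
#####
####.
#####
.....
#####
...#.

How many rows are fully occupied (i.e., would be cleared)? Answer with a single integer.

Check each row:
  row 0: 4 empty cells -> not full
  row 1: 5 empty cells -> not full
  row 2: 4 empty cells -> not full
  row 3: 1 empty cell -> not full
  row 4: 0 empty cells -> FULL (clear)
  row 5: 1 empty cell -> not full
  row 6: 0 empty cells -> FULL (clear)
  row 7: 5 empty cells -> not full
  row 8: 0 empty cells -> FULL (clear)
  row 9: 4 empty cells -> not full
Total rows cleared: 3

Answer: 3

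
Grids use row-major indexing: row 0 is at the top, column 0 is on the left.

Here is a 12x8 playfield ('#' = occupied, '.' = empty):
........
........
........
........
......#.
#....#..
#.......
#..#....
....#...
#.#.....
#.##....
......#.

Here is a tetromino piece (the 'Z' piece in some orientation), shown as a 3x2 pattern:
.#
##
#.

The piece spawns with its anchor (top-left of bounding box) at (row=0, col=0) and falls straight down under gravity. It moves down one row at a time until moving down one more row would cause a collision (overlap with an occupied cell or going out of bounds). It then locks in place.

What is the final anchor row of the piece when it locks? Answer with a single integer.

Answer: 2

Derivation:
Spawn at (row=0, col=0). Try each row:
  row 0: fits
  row 1: fits
  row 2: fits
  row 3: blocked -> lock at row 2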